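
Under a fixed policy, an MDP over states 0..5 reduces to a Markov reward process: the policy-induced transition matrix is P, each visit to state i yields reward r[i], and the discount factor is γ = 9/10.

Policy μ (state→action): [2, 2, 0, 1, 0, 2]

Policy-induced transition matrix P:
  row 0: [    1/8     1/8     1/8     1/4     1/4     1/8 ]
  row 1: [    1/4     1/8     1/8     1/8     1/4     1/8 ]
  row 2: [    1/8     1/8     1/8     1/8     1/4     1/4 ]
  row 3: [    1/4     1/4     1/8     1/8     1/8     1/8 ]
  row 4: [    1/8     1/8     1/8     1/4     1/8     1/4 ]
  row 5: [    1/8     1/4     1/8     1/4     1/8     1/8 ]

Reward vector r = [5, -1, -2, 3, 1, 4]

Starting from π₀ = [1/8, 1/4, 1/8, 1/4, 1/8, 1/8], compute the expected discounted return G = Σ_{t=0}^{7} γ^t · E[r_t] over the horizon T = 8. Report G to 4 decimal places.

t=0: π = [0.1250, 0.2500, 0.1250, 0.2500, 0.1250, 0.1250], E[r] = 1.5000, γ^t·E[r] = 1.500000, running G = 1.500000
t=1: π = [0.1875, 0.1719, 0.1250, 0.1719, 0.1875, 0.1563], E[r] = 1.8438, γ^t·E[r] = 1.659375, running G = 3.159375
t=2: π = [0.1680, 0.1660, 0.1250, 0.1914, 0.1855, 0.1641], E[r] = 1.8398, γ^t·E[r] = 1.490273, running G = 4.649648
t=3: π = [0.1697, 0.1694, 0.1250, 0.1897, 0.1824, 0.1638], E[r] = 1.8357, γ^t·E[r] = 1.338220, running G = 5.987869
t=4: π = [0.1699, 0.1692, 0.1250, 0.1895, 0.1830, 0.1634], E[r] = 1.8354, γ^t·E[r] = 1.204218, running G = 7.192087
t=5: π = [0.1698, 0.1691, 0.1250, 0.1895, 0.1830, 0.1635], E[r] = 1.8357, γ^t·E[r] = 1.083961, running G = 8.276048
t=6: π = [0.1698, 0.1691, 0.1250, 0.1895, 0.1830, 0.1635], E[r] = 1.8357, γ^t·E[r] = 0.975543, running G = 9.251591
t=7: π = [0.1698, 0.1691, 0.1250, 0.1895, 0.1830, 0.1635], E[r] = 1.8357, γ^t·E[r] = 0.877988, running G = 10.129579

G = 10.1296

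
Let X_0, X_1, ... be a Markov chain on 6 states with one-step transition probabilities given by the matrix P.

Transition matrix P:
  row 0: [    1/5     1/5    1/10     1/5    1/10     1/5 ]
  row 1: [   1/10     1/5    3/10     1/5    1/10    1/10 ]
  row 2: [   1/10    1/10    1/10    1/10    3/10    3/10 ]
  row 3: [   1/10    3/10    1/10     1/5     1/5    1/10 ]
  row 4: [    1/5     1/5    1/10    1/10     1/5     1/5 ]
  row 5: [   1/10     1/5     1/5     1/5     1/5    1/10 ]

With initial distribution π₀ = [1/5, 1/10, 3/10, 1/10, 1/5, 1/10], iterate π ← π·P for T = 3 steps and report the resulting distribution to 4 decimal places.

t=0: π = [0.2000, 0.1000, 0.3000, 0.1000, 0.2000, 0.1000]
t=1: π = [0.1400, 0.1800, 0.1300, 0.1500, 0.2000, 0.2000]
t=2: π = [0.1340, 0.2020, 0.1560, 0.1670, 0.1810, 0.1600]
t=3: π = [0.1315, 0.2011, 0.1564, 0.1663, 0.1820, 0.1627]

π = [0.1315, 0.2011, 0.1564, 0.1663, 0.1820, 0.1627]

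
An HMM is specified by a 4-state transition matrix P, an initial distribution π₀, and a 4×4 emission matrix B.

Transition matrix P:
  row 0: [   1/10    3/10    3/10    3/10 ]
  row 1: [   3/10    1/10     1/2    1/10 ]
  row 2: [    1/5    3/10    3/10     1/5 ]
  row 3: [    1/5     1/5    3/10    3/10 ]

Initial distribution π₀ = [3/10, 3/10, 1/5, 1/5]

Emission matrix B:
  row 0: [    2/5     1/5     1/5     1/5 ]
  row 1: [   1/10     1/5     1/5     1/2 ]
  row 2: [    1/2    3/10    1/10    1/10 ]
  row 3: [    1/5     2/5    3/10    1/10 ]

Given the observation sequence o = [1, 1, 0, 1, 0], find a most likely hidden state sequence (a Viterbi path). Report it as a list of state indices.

path = [3, 3, 2, 1, 2]

t=0: δ = [6.000e-02, 6.000e-02, 6.000e-02, 8.000e-02]  (obs o_0=1)
t=1: δ = [3.600e-03, 3.600e-03, 9.000e-03, 9.600e-03]  ψ = [1, 0, 1, 3]  (obs o_1=1)
t=2: δ = [7.680e-04, 2.700e-04, 1.440e-03, 5.760e-04]  ψ = [3, 2, 3, 3]  (obs o_2=0)
t=3: δ = [5.760e-05, 8.640e-05, 1.296e-04, 1.152e-04]  ψ = [2, 2, 2, 2]  (obs o_3=1)
t=4: δ = [1.037e-05, 3.888e-06, 2.160e-05, 6.912e-06]  ψ = [1, 2, 1, 3]  (obs o_4=0)
backtrack: best end state = 2; path = [3, 3, 2, 1, 2]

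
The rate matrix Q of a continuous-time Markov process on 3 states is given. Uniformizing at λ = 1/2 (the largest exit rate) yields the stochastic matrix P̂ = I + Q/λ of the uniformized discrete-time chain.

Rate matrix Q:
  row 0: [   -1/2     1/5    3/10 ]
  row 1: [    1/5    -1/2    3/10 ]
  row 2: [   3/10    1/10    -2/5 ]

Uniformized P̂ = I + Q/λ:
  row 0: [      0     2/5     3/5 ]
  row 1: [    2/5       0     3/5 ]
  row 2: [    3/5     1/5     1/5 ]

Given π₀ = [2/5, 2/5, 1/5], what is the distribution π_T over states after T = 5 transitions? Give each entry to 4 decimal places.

t=0: π = [0.4000, 0.4000, 0.2000]
t=1: π = [0.2800, 0.2000, 0.5200]
t=2: π = [0.3920, 0.2160, 0.3920]
t=3: π = [0.3216, 0.2352, 0.4432]
t=4: π = [0.3600, 0.2173, 0.4227]
t=5: π = [0.3405, 0.2285, 0.4309]

π = [0.3405, 0.2285, 0.4309]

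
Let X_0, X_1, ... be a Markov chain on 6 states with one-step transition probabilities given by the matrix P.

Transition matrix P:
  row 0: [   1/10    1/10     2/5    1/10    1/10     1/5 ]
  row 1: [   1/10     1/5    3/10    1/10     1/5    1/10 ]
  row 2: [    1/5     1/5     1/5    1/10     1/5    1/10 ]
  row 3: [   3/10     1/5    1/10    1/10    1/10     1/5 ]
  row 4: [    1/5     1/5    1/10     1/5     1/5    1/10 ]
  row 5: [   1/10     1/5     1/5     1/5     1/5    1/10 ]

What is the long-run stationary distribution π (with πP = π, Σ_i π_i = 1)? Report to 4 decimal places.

π = [0.1652, 0.1835, 0.2213, 0.1300, 0.1705, 0.1295]

Balance equations π_j = Σ_i π_i·P[i][j]:
  π_0 = 1/10·π_0 + 1/10·π_1 + 1/5·π_2 + 3/10·π_3 + 1/5·π_4 + 1/10·π_5
  π_1 = 1/10·π_0 + 1/5·π_1 + 1/5·π_2 + 1/5·π_3 + 1/5·π_4 + 1/5·π_5
  π_2 = 2/5·π_0 + 3/10·π_1 + 1/5·π_2 + 1/10·π_3 + 1/10·π_4 + 1/5·π_5
  π_3 = 1/10·π_0 + 1/10·π_1 + 1/10·π_2 + 1/10·π_3 + 1/5·π_4 + 1/5·π_5
  π_4 = 1/10·π_0 + 1/5·π_1 + 1/5·π_2 + 1/10·π_3 + 1/5·π_4 + 1/5·π_5
  normalize: π_0 + π_1 + π_2 + π_3 + π_4 + π_5 = 1
Solving the linear system gives exactly π = [1817/11000, 20183/110000, 24347/110000, 13/100, 18753/110000, 14247/110000].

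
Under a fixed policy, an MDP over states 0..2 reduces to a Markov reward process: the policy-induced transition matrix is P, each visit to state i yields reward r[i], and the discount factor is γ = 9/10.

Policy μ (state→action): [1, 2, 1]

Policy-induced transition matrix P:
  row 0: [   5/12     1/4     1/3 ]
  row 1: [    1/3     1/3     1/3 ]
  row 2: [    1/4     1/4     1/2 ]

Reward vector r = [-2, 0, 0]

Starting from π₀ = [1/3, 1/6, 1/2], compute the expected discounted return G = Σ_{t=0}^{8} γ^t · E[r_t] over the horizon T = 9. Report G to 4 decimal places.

G = -4.0036

t=0: π = [0.3333, 0.1667, 0.5000], E[r] = -0.6667, γ^t·E[r] = -0.666667, running G = -0.666667
t=1: π = [0.3194, 0.2639, 0.4167], E[r] = -0.6389, γ^t·E[r] = -0.575000, running G = -1.241667
t=2: π = [0.3252, 0.2720, 0.4028], E[r] = -0.6505, γ^t·E[r] = -0.526875, running G = -1.768542
t=3: π = [0.3269, 0.2727, 0.4005], E[r] = -0.6537, γ^t·E[r] = -0.476578, running G = -2.245120
t=4: π = [0.3272, 0.2727, 0.4001], E[r] = -0.6544, γ^t·E[r] = -0.429353, running G = -2.674473
t=5: π = [0.3273, 0.2727, 0.4000], E[r] = -0.6545, γ^t·E[r] = -0.386488, running G = -3.060960
t=6: π = [0.3273, 0.2727, 0.4000], E[r] = -0.6545, γ^t·E[r] = -0.347850, running G = -3.408810
t=7: π = [0.3273, 0.2727, 0.4000], E[r] = -0.6545, γ^t·E[r] = -0.313067, running G = -3.721877
t=8: π = [0.3273, 0.2727, 0.4000], E[r] = -0.6545, γ^t·E[r] = -0.281760, running G = -4.003637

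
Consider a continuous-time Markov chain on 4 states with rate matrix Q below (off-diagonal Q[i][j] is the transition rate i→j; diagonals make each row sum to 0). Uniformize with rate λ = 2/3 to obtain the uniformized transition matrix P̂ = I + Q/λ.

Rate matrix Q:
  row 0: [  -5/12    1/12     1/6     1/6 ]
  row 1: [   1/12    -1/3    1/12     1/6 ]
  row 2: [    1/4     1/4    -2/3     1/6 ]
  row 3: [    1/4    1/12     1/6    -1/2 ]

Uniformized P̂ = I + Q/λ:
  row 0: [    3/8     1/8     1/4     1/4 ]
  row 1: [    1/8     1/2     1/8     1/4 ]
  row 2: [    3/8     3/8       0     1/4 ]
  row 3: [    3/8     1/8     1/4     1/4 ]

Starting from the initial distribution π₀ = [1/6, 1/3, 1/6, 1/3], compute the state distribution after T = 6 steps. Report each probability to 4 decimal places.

π = [0.3076, 0.2693, 0.1731, 0.2500]

t=0: π = [0.1667, 0.3333, 0.1667, 0.3333]
t=1: π = [0.2917, 0.2917, 0.1667, 0.2500]
t=2: π = [0.3021, 0.2760, 0.1719, 0.2500]
t=3: π = [0.3060, 0.2715, 0.1725, 0.2500]
t=4: π = [0.3071, 0.2699, 0.1729, 0.2500]
t=5: π = [0.3075, 0.2695, 0.1730, 0.2500]
t=6: π = [0.3076, 0.2693, 0.1731, 0.2500]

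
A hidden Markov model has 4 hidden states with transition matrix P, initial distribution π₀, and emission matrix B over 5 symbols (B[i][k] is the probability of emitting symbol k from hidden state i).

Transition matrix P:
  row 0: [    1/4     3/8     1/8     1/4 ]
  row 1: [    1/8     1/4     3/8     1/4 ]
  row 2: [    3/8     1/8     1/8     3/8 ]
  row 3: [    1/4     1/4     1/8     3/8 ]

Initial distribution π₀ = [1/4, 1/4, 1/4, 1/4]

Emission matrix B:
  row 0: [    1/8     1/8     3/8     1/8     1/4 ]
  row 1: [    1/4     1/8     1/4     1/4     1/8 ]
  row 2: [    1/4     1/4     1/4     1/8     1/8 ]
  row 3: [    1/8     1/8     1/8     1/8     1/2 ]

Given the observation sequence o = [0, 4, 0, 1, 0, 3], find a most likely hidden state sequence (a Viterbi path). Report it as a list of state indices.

t=0: δ = [3.125e-02, 6.250e-02, 6.250e-02, 3.125e-02]  (obs o_0=0)
t=1: δ = [5.859e-03, 1.953e-03, 2.930e-03, 1.172e-02]  ψ = [2, 1, 1, 2]  (obs o_1=4)
t=2: δ = [3.662e-04, 7.324e-04, 3.662e-04, 5.493e-04]  ψ = [3, 3, 3, 3]  (obs o_2=0)
t=3: δ = [1.717e-05, 2.289e-05, 6.866e-05, 2.575e-05]  ψ = [2, 1, 1, 3]  (obs o_3=1)
t=4: δ = [3.219e-06, 2.146e-06, 2.146e-06, 3.219e-06]  ψ = [2, 2, 1, 2]  (obs o_4=0)
t=5: δ = [1.006e-07, 3.017e-07, 1.006e-07, 1.509e-07]  ψ = [0, 0, 1, 3]  (obs o_5=3)
backtrack: best end state = 1; path = [2, 3, 1, 2, 0, 1]

path = [2, 3, 1, 2, 0, 1]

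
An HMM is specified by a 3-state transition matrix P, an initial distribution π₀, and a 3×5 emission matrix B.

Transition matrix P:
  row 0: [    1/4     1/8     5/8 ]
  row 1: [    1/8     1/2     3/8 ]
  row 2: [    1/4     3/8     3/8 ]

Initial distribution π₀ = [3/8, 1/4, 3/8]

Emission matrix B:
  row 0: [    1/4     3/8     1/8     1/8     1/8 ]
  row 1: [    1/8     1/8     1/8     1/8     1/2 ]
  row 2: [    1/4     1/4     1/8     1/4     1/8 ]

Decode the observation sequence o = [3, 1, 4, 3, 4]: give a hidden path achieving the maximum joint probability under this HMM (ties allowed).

t=0: δ = [4.688e-02, 3.125e-02, 9.375e-02]  (obs o_0=3)
t=1: δ = [8.789e-03, 4.395e-03, 8.789e-03]  ψ = [2, 2, 2]  (obs o_1=1)
t=2: δ = [2.747e-04, 1.648e-03, 6.866e-04]  ψ = [0, 2, 0]  (obs o_2=4)
t=3: δ = [2.575e-05, 1.030e-04, 1.545e-04]  ψ = [1, 1, 1]  (obs o_3=3)
t=4: δ = [4.828e-06, 2.897e-05, 7.242e-06]  ψ = [2, 2, 2]  (obs o_4=4)
backtrack: best end state = 1; path = [2, 2, 1, 2, 1]

path = [2, 2, 1, 2, 1]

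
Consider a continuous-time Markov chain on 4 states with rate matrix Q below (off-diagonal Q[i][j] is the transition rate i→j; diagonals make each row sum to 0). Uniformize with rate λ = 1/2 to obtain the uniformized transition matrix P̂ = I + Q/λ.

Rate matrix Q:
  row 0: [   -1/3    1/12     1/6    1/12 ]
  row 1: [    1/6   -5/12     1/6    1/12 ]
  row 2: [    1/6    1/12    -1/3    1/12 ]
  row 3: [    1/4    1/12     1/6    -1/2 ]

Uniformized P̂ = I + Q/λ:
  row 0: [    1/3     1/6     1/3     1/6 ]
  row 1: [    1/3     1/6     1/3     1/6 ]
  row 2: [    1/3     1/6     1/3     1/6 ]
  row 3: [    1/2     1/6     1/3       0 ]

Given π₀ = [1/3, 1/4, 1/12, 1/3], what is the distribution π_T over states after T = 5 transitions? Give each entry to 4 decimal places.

π = [0.3572, 0.1667, 0.3333, 0.1428]

t=0: π = [0.3333, 0.2500, 0.0833, 0.3333]
t=1: π = [0.3889, 0.1667, 0.3333, 0.1111]
t=2: π = [0.3519, 0.1667, 0.3333, 0.1481]
t=3: π = [0.3580, 0.1667, 0.3333, 0.1420]
t=4: π = [0.3570, 0.1667, 0.3333, 0.1430]
t=5: π = [0.3572, 0.1667, 0.3333, 0.1428]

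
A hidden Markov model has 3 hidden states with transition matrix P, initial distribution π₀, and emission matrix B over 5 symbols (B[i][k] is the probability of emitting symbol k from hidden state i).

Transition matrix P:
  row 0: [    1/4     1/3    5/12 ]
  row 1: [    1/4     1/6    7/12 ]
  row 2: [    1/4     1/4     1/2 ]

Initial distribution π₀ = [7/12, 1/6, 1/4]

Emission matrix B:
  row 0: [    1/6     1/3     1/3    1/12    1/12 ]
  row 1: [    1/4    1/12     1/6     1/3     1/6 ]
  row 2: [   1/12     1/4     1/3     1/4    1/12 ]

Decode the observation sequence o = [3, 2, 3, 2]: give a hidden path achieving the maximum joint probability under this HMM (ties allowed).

t=0: δ = [4.861e-02, 5.556e-02, 6.250e-02]  (obs o_0=3)
t=1: δ = [5.208e-03, 2.701e-03, 1.080e-02]  ψ = [2, 0, 1]  (obs o_1=2)
t=2: δ = [2.251e-04, 9.002e-04, 1.350e-03]  ψ = [2, 2, 2]  (obs o_2=3)
t=3: δ = [1.125e-04, 5.626e-05, 2.251e-04]  ψ = [2, 2, 2]  (obs o_3=2)
backtrack: best end state = 2; path = [1, 2, 2, 2]

path = [1, 2, 2, 2]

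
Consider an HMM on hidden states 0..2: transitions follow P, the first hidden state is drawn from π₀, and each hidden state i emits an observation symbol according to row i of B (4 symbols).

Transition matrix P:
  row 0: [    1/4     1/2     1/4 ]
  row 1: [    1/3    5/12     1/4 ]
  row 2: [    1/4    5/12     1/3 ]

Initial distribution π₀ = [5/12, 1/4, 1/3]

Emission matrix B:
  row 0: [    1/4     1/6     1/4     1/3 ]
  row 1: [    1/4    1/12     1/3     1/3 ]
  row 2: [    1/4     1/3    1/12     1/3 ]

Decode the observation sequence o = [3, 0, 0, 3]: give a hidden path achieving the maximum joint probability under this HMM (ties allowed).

path = [0, 1, 1, 1]

t=0: δ = [1.389e-01, 8.333e-02, 1.111e-01]  (obs o_0=3)
t=1: δ = [8.681e-03, 1.736e-02, 9.259e-03]  ψ = [0, 0, 2]  (obs o_1=0)
t=2: δ = [1.447e-03, 1.808e-03, 1.085e-03]  ψ = [1, 1, 1]  (obs o_2=0)
t=3: δ = [2.009e-04, 2.512e-04, 1.507e-04]  ψ = [1, 1, 1]  (obs o_3=3)
backtrack: best end state = 1; path = [0, 1, 1, 1]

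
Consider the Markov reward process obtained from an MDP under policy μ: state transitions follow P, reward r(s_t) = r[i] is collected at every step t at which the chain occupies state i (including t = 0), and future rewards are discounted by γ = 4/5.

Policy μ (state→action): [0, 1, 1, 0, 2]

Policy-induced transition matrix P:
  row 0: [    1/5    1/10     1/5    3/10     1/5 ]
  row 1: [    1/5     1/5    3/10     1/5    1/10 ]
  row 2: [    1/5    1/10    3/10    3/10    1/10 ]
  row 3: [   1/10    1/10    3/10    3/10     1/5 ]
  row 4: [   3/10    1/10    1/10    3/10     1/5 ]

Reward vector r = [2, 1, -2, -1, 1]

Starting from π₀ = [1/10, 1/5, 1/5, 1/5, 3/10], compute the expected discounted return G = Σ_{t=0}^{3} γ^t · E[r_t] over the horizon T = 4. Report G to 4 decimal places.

t=0: π = [0.1000, 0.2000, 0.2000, 0.2000, 0.3000], E[r] = 0.1000, γ^t·E[r] = 0.100000, running G = 0.100000
t=1: π = [0.2100, 0.1200, 0.2300, 0.2800, 0.1600], E[r] = -0.0400, γ^t·E[r] = -0.032000, running G = 0.068000
t=2: π = [0.1880, 0.1120, 0.2470, 0.2880, 0.1650], E[r] = -0.1290, γ^t·E[r] = -0.082560, running G = -0.014560
t=3: π = [0.1877, 0.1112, 0.2482, 0.2888, 0.1641], E[r] = -0.1345, γ^t·E[r] = -0.068864, running G = -0.083424

G = -0.0834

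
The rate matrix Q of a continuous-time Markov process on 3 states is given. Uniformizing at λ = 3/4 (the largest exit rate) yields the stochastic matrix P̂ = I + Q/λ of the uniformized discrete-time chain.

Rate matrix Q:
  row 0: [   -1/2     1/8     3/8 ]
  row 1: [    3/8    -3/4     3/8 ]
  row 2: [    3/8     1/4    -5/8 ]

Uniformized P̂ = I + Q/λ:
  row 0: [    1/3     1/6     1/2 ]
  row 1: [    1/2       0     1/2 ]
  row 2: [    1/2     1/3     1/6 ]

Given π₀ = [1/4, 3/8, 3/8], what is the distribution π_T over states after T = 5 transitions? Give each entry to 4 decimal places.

t=0: π = [0.2500, 0.3750, 0.3750]
t=1: π = [0.4583, 0.1667, 0.3750]
t=2: π = [0.4236, 0.2014, 0.3750]
t=3: π = [0.4294, 0.1956, 0.3750]
t=4: π = [0.4284, 0.1966, 0.3750]
t=5: π = [0.4286, 0.1964, 0.3750]

π = [0.4286, 0.1964, 0.3750]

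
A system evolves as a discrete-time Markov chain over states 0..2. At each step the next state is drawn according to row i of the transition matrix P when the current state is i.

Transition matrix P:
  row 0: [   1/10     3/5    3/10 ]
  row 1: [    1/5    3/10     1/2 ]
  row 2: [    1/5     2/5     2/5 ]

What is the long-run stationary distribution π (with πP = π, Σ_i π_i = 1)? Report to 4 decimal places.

Balance equations π_j = Σ_i π_i·P[i][j]:
  π_0 = 1/10·π_0 + 1/5·π_1 + 1/5·π_2
  π_1 = 3/5·π_0 + 3/10·π_1 + 2/5·π_2
  normalize: π_0 + π_1 + π_2 = 1
Solving the linear system gives exactly π = [2/11, 48/121, 51/121].

π = [0.1818, 0.3967, 0.4215]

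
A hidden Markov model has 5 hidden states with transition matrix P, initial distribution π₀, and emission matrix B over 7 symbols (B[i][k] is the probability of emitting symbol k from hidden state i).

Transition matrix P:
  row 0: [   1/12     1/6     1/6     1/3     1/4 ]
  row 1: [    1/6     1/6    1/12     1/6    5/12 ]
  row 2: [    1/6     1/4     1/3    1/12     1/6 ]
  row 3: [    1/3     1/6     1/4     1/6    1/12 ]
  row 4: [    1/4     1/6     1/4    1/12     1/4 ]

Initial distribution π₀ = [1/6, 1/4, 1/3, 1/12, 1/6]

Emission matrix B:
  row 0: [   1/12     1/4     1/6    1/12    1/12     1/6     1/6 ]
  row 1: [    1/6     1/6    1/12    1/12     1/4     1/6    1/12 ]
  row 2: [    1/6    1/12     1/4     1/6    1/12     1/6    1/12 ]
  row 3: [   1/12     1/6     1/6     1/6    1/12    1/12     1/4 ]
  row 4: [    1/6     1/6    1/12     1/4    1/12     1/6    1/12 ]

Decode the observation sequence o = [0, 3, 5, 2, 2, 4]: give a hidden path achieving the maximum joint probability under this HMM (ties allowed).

path = [1, 4, 2, 2, 2, 1]

t=0: δ = [1.389e-02, 4.167e-02, 5.556e-02, 6.944e-03, 2.778e-02]  (obs o_0=0)
t=1: δ = [7.716e-04, 1.157e-03, 3.086e-03, 1.157e-03, 4.340e-03]  ψ = [2, 2, 2, 1, 1]  (obs o_1=3)
t=2: δ = [1.808e-04, 1.286e-04, 1.808e-04, 3.014e-05, 1.808e-04]  ψ = [4, 2, 4, 4, 4]  (obs o_2=5)
t=3: δ = [7.535e-06, 3.768e-06, 1.507e-05, 1.005e-05, 4.465e-06]  ψ = [4, 2, 2, 0, 1]  (obs o_3=2)
t=4: δ = [5.582e-07, 3.140e-07, 1.256e-06, 4.186e-07, 2.093e-07]  ψ = [3, 2, 2, 0, 2]  (obs o_4=2)
t=5: δ = [1.744e-08, 7.849e-08, 3.489e-08, 1.550e-08, 1.744e-08]  ψ = [2, 2, 2, 0, 2]  (obs o_5=4)
backtrack: best end state = 1; path = [1, 4, 2, 2, 2, 1]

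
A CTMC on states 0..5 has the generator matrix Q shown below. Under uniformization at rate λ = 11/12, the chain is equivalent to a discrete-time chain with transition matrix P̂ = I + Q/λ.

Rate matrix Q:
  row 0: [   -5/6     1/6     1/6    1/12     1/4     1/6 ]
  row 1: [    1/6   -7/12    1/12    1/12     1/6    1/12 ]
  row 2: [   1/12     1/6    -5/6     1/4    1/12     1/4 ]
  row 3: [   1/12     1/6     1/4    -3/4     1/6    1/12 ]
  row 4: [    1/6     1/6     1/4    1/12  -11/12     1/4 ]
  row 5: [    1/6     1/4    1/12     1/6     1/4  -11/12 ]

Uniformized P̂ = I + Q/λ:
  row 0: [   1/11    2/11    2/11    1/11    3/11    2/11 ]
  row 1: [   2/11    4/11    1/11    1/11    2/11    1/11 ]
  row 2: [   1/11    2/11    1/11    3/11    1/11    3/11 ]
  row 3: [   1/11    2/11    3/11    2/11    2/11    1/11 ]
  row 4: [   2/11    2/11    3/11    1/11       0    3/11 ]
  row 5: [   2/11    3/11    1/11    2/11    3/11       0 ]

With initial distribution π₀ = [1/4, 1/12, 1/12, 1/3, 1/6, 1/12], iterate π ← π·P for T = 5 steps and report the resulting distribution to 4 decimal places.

π = [0.1410, 0.2388, 0.1601, 0.1471, 0.1639, 0.1490]

t=0: π = [0.2500, 0.0833, 0.0833, 0.3333, 0.1667, 0.0833]
t=1: π = [0.1212, 0.2045, 0.2045, 0.1439, 0.1742, 0.1515]
t=2: π = [0.1391, 0.2328, 0.1598, 0.1550, 0.1563, 0.1570]
t=3: π = [0.1406, 0.2384, 0.1602, 0.1483, 0.1658, 0.1468]
t=4: π = [0.1410, 0.2385, 0.1608, 0.1469, 0.1632, 0.1496]
t=5: π = [0.1410, 0.2388, 0.1601, 0.1471, 0.1639, 0.1490]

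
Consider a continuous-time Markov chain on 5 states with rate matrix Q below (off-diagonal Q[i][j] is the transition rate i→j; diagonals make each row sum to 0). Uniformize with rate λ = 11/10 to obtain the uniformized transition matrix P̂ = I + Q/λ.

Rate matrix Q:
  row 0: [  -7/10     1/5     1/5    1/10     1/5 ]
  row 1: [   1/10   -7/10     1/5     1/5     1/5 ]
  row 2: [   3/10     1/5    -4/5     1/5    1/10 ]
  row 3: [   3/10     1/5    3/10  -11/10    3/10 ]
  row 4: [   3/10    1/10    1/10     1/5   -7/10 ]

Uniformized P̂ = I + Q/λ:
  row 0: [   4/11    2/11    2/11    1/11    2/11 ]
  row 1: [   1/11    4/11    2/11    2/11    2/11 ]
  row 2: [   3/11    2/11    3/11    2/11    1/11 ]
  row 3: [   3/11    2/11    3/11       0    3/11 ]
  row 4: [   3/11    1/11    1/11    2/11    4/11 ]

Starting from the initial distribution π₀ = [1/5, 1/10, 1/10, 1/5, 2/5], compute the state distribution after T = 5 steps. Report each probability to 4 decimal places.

π = [0.2606, 0.1981, 0.1917, 0.1338, 0.2159]

t=0: π = [0.2000, 0.1000, 0.1000, 0.2000, 0.4000]
t=1: π = [0.2727, 0.1636, 0.1727, 0.1273, 0.2636]
t=2: π = [0.2678, 0.1876, 0.1851, 0.1339, 0.2256]
t=3: π = [0.2630, 0.1954, 0.1903, 0.1331, 0.2182]
t=4: π = [0.2611, 0.1975, 0.1914, 0.1337, 0.2163]
t=5: π = [0.2606, 0.1981, 0.1917, 0.1338, 0.2159]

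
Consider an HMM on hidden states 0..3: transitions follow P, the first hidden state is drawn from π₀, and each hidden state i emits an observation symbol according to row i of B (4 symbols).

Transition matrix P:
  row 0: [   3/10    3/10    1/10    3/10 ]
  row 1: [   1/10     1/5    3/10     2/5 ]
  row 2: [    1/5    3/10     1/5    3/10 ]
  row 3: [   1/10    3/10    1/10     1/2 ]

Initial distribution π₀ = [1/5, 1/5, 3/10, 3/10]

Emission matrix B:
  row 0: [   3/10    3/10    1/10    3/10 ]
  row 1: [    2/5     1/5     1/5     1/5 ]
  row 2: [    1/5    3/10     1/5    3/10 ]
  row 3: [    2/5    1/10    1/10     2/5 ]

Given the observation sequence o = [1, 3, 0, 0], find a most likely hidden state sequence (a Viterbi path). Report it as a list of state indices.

path = [2, 3, 3, 3]

t=0: δ = [6.000e-02, 4.000e-02, 9.000e-02, 3.000e-02]  (obs o_0=1)
t=1: δ = [5.400e-03, 5.400e-03, 5.400e-03, 1.080e-02]  ψ = [0, 2, 2, 2]  (obs o_1=3)
t=2: δ = [4.860e-04, 1.296e-03, 3.240e-04, 2.160e-03]  ψ = [0, 3, 1, 3]  (obs o_2=0)
t=3: δ = [6.480e-05, 2.592e-04, 7.776e-05, 4.320e-04]  ψ = [3, 3, 1, 3]  (obs o_3=0)
backtrack: best end state = 3; path = [2, 3, 3, 3]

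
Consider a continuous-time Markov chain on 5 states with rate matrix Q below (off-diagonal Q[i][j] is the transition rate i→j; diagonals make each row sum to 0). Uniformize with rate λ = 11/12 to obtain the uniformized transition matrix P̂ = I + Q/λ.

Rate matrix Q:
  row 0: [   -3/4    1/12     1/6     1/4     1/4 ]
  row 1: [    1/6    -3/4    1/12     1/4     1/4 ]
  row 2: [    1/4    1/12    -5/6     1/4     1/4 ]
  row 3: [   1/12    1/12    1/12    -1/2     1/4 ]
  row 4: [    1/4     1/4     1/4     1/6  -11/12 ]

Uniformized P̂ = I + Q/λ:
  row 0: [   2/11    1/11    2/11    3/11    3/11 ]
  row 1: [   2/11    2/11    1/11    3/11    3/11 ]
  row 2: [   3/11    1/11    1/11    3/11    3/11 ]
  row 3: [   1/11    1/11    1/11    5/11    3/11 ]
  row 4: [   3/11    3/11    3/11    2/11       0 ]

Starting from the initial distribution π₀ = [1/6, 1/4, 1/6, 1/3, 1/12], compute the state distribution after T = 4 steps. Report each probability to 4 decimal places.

π = [0.1865, 0.1432, 0.1473, 0.3094, 0.2136]

t=0: π = [0.1667, 0.2500, 0.1667, 0.3333, 0.0833]
t=1: π = [0.1742, 0.1288, 0.1212, 0.3258, 0.2500]
t=2: π = [0.1860, 0.1481, 0.1522, 0.3092, 0.2045]
t=3: π = [0.1861, 0.1416, 0.1450, 0.3104, 0.2169]
t=4: π = [0.1865, 0.1432, 0.1473, 0.3094, 0.2136]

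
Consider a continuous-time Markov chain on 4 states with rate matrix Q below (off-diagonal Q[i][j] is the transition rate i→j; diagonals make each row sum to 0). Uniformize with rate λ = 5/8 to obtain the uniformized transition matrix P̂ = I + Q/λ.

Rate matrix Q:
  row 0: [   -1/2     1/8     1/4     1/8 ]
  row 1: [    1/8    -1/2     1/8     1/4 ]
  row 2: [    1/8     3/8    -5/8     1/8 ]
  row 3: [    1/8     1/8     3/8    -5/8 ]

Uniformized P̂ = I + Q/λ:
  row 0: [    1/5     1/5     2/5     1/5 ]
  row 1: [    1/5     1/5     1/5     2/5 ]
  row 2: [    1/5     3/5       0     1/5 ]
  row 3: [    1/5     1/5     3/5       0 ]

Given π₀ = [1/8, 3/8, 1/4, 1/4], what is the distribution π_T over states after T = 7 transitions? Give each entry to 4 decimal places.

t=0: π = [0.1250, 0.3750, 0.2500, 0.2500]
t=1: π = [0.2000, 0.3000, 0.2750, 0.2250]
t=2: π = [0.2000, 0.3100, 0.2750, 0.2150]
t=3: π = [0.2000, 0.3100, 0.2710, 0.2190]
t=4: π = [0.2000, 0.3084, 0.2734, 0.2182]
t=5: π = [0.2000, 0.3094, 0.2726, 0.2180]
t=6: π = [0.2000, 0.3090, 0.2727, 0.2183]
t=7: π = [0.2000, 0.3091, 0.2728, 0.2182]

π = [0.2000, 0.3091, 0.2728, 0.2182]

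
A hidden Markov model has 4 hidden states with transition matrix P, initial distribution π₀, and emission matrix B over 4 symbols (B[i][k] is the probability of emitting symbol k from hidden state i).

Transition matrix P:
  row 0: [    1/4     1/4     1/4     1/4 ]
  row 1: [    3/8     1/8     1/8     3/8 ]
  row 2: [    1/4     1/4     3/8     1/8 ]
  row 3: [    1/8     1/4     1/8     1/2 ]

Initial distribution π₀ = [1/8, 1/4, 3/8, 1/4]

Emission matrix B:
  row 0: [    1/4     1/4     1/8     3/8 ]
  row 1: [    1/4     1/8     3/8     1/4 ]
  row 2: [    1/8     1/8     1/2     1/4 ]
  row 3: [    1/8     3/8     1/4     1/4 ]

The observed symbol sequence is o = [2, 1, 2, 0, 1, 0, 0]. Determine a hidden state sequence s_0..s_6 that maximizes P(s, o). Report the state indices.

t=0: δ = [1.562e-02, 9.375e-02, 1.875e-01, 6.250e-02]  (obs o_0=2)
t=1: δ = [1.172e-02, 5.859e-03, 8.789e-03, 1.318e-02]  ψ = [2, 2, 2, 1]  (obs o_1=1)
t=2: δ = [3.662e-04, 1.236e-03, 1.648e-03, 1.648e-03]  ψ = [0, 3, 2, 3]  (obs o_2=2)
t=3: δ = [1.159e-04, 1.030e-04, 7.725e-05, 1.030e-04]  ψ = [1, 2, 2, 3]  (obs o_3=0)
t=4: δ = [9.656e-06, 3.621e-06, 3.621e-06, 1.931e-05]  ψ = [1, 0, 0, 3]  (obs o_4=1)
t=5: δ = [6.035e-07, 1.207e-06, 3.017e-07, 1.207e-06]  ψ = [0, 3, 0, 3]  (obs o_5=0)
t=6: δ = [1.132e-07, 7.544e-08, 1.886e-08, 7.544e-08]  ψ = [1, 3, 0, 3]  (obs o_6=0)
backtrack: best end state = 0; path = [1, 3, 3, 3, 3, 1, 0]

path = [1, 3, 3, 3, 3, 1, 0]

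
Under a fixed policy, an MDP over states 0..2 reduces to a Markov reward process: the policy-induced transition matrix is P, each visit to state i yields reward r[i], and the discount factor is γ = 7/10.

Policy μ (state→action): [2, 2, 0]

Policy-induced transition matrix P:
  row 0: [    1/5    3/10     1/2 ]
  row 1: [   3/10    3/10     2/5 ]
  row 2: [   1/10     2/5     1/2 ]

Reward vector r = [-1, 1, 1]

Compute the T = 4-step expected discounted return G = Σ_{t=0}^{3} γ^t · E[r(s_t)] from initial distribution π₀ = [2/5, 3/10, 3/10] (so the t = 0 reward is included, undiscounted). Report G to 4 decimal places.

G = 1.1418

t=0: π = [0.4000, 0.3000, 0.3000], E[r] = 0.2000, γ^t·E[r] = 0.200000, running G = 0.200000
t=1: π = [0.2000, 0.3300, 0.4700], E[r] = 0.6000, γ^t·E[r] = 0.420000, running G = 0.620000
t=2: π = [0.1860, 0.3470, 0.4670], E[r] = 0.6280, γ^t·E[r] = 0.307720, running G = 0.927720
t=3: π = [0.1880, 0.3467, 0.4653], E[r] = 0.6240, γ^t·E[r] = 0.214032, running G = 1.141752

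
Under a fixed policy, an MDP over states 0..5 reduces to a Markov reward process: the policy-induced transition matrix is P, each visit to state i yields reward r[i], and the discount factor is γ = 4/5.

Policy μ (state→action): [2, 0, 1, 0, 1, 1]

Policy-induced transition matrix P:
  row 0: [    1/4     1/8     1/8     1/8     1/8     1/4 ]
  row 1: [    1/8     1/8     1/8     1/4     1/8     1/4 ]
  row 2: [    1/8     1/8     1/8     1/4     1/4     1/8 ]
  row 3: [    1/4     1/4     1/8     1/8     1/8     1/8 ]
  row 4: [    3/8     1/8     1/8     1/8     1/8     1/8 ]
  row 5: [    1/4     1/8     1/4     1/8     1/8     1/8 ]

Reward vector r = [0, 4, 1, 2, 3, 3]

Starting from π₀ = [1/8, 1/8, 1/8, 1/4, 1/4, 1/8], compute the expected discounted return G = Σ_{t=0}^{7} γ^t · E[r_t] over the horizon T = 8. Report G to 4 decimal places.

G = 8.5417

t=0: π = [0.1250, 0.1250, 0.1250, 0.2500, 0.2500, 0.1250], E[r] = 2.2500, γ^t·E[r] = 2.250000, running G = 2.250000
t=1: π = [0.2500, 0.1563, 0.1406, 0.1563, 0.1406, 0.1563], E[r] = 1.9688, γ^t·E[r] = 1.575000, running G = 3.825000
t=2: π = [0.2305, 0.1445, 0.1445, 0.1621, 0.1426, 0.1758], E[r] = 2.0020, γ^t·E[r] = 1.281250, running G = 5.106250
t=3: π = [0.2317, 0.1453, 0.1470, 0.1611, 0.1431, 0.1719], E[r] = 1.9951, γ^t·E[r] = 1.021500, running G = 6.127750
t=4: π = [0.2314, 0.1451, 0.1465, 0.1615, 0.1434, 0.1721], E[r] = 1.9966, γ^t·E[r] = 0.817800, running G = 6.945550
t=5: π = [0.2315, 0.1452, 0.1465, 0.1615, 0.1433, 0.1721], E[r] = 1.9963, γ^t·E[r] = 0.654149, running G = 7.599699
t=6: π = [0.2315, 0.1452, 0.1465, 0.1615, 0.1433, 0.1721], E[r] = 1.9964, γ^t·E[r] = 0.523332, running G = 8.123030
t=7: π = [0.2315, 0.1452, 0.1465, 0.1615, 0.1433, 0.1721], E[r] = 1.9963, γ^t·E[r] = 0.418663, running G = 8.541693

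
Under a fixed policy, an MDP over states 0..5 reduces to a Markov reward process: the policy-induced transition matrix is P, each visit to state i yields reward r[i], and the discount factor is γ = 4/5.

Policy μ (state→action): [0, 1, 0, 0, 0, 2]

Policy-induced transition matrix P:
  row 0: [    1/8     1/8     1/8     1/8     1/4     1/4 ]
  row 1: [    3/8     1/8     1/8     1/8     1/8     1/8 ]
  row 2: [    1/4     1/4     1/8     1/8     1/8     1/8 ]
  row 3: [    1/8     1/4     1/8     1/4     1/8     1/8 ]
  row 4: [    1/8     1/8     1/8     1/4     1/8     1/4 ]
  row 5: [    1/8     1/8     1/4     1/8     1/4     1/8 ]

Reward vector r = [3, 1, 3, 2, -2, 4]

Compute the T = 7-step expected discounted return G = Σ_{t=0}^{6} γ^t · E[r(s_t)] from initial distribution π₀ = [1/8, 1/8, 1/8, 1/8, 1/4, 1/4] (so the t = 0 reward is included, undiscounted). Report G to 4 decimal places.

t=0: π = [0.1250, 0.1250, 0.1250, 0.1250, 0.2500, 0.2500], E[r] = 1.6250, γ^t·E[r] = 1.625000, running G = 1.625000
t=1: π = [0.1719, 0.1563, 0.1563, 0.1719, 0.1719, 0.1719], E[r] = 1.8281, γ^t·E[r] = 1.462500, running G = 3.087500
t=2: π = [0.1836, 0.1660, 0.1465, 0.1680, 0.1680, 0.1680], E[r] = 1.8281, γ^t·E[r] = 1.170000, running G = 4.257500
t=3: π = [0.1848, 0.1643, 0.1460, 0.1670, 0.1689, 0.1689], E[r] = 1.8286, γ^t·E[r] = 0.936250, running G = 5.193750
t=4: π = [0.1843, 0.1641, 0.1461, 0.1670, 0.1692, 0.1692], E[r] = 1.8279, γ^t·E[r] = 0.748700, running G = 5.942450
t=5: π = [0.1843, 0.1641, 0.1462, 0.1670, 0.1692, 0.1692], E[r] = 1.8279, γ^t·E[r] = 0.598974, running G = 6.541424
t=6: π = [0.1843, 0.1641, 0.1461, 0.1670, 0.1692, 0.1692], E[r] = 1.8279, γ^t·E[r] = 0.479182, running G = 7.020606

G = 7.0206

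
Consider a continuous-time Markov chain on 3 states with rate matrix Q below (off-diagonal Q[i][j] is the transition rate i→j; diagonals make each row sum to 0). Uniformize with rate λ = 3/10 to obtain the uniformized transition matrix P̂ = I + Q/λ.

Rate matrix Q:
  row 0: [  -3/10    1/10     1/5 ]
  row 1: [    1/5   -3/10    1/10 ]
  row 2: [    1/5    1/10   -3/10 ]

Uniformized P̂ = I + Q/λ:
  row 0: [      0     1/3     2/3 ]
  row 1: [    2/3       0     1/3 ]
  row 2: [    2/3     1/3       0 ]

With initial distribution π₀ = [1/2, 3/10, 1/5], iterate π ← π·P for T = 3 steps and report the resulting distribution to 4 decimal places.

π = [0.3704, 0.2481, 0.3815]

t=0: π = [0.5000, 0.3000, 0.2000]
t=1: π = [0.3333, 0.2333, 0.4333]
t=2: π = [0.4444, 0.2556, 0.3000]
t=3: π = [0.3704, 0.2481, 0.3815]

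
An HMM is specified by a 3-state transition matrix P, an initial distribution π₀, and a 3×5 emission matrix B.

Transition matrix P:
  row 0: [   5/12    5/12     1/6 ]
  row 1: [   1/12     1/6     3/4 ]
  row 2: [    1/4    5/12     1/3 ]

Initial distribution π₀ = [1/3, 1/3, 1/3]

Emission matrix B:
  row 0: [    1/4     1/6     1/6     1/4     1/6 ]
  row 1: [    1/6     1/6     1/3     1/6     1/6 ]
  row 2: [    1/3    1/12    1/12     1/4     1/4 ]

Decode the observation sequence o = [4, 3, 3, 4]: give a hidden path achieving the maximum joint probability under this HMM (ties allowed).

t=0: δ = [5.556e-02, 5.556e-02, 8.333e-02]  (obs o_0=4)
t=1: δ = [5.787e-03, 5.787e-03, 1.042e-02]  ψ = [0, 2, 1]  (obs o_1=3)
t=2: δ = [6.510e-04, 7.234e-04, 1.085e-03]  ψ = [2, 2, 1]  (obs o_2=3)
t=3: δ = [4.521e-05, 7.535e-05, 1.356e-04]  ψ = [0, 2, 1]  (obs o_3=4)
backtrack: best end state = 2; path = [1, 2, 1, 2]

path = [1, 2, 1, 2]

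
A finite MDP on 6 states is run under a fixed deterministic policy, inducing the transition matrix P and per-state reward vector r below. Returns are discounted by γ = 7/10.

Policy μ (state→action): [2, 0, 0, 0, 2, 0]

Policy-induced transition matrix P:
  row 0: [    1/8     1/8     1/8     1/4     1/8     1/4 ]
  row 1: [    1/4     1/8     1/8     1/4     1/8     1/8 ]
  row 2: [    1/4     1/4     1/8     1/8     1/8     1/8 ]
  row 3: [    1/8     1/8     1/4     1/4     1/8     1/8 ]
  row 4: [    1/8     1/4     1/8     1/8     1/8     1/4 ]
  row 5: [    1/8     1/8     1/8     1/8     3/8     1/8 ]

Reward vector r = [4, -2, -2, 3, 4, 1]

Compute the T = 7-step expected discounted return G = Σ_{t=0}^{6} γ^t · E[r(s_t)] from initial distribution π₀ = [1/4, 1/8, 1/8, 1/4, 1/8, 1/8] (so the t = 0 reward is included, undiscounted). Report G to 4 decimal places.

t=0: π = [0.2500, 0.1250, 0.1250, 0.2500, 0.1250, 0.1250], E[r] = 1.8750, γ^t·E[r] = 1.875000, running G = 1.875000
t=1: π = [0.1563, 0.1563, 0.1563, 0.2031, 0.1563, 0.1719], E[r] = 1.4063, γ^t·E[r] = 0.984375, running G = 2.859375
t=2: π = [0.1641, 0.1641, 0.1504, 0.1895, 0.1680, 0.1641], E[r] = 1.4316, γ^t·E[r] = 0.701504, running G = 3.560879
t=3: π = [0.1643, 0.1648, 0.1487, 0.1897, 0.1660, 0.1665], E[r] = 1.4299, γ^t·E[r] = 0.490467, running G = 4.051345
t=4: π = [0.1642, 0.1643, 0.1487, 0.1898, 0.1666, 0.1663], E[r] = 1.4330, γ^t·E[r] = 0.344059, running G = 4.395405
t=5: π = [0.1641, 0.1644, 0.1487, 0.1898, 0.1666, 0.1664], E[r] = 1.4323, γ^t·E[r] = 0.240720, running G = 4.636124
t=6: π = [0.1641, 0.1644, 0.1487, 0.1898, 0.1666, 0.1663], E[r] = 1.4324, γ^t·E[r] = 0.168517, running G = 4.804641

G = 4.8046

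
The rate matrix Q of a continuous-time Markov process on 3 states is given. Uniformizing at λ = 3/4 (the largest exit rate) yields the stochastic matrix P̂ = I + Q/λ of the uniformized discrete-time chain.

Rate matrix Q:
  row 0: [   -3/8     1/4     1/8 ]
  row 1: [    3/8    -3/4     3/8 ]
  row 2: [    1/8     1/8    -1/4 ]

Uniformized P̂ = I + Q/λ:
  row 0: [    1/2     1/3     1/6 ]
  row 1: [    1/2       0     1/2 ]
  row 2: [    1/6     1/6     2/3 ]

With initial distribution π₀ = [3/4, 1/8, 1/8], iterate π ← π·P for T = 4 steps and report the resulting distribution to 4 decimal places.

t=0: π = [0.7500, 0.1250, 0.1250]
t=1: π = [0.4583, 0.2708, 0.2708]
t=2: π = [0.4097, 0.1979, 0.3924]
t=3: π = [0.3692, 0.2020, 0.4288]
t=4: π = [0.3571, 0.1945, 0.4484]

π = [0.3571, 0.1945, 0.4484]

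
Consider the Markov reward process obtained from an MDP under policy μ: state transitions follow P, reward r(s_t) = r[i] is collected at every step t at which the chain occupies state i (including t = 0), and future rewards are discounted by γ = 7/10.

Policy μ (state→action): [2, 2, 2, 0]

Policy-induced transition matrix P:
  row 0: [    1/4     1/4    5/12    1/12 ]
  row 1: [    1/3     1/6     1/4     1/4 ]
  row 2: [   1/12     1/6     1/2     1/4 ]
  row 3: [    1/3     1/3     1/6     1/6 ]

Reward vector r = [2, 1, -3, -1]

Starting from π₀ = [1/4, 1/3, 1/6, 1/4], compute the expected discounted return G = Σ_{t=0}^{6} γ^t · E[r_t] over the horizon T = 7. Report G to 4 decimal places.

G = -0.9815

t=0: π = [0.2500, 0.3333, 0.1667, 0.2500], E[r] = 0.0833, γ^t·E[r] = 0.083333, running G = 0.083333
t=1: π = [0.2708, 0.2292, 0.3125, 0.1875], E[r] = -0.3542, γ^t·E[r] = -0.247917, running G = -0.164583
t=2: π = [0.2326, 0.2205, 0.3576, 0.1892], E[r] = -0.5764, γ^t·E[r] = -0.282431, running G = -0.447014
t=3: π = [0.2245, 0.2176, 0.3624, 0.1955], E[r] = -0.6160, γ^t·E[r] = -0.211298, running G = -0.658312
t=4: π = [0.2240, 0.2180, 0.3617, 0.1963], E[r] = -0.6155, γ^t·E[r] = -0.147784, running G = -0.806097
t=5: π = [0.2242, 0.2180, 0.3614, 0.1963], E[r] = -0.6140, γ^t·E[r] = -0.103201, running G = -0.909298
t=6: π = [0.2243, 0.2181, 0.3614, 0.1963], E[r] = -0.6137, γ^t·E[r] = -0.072202, running G = -0.981500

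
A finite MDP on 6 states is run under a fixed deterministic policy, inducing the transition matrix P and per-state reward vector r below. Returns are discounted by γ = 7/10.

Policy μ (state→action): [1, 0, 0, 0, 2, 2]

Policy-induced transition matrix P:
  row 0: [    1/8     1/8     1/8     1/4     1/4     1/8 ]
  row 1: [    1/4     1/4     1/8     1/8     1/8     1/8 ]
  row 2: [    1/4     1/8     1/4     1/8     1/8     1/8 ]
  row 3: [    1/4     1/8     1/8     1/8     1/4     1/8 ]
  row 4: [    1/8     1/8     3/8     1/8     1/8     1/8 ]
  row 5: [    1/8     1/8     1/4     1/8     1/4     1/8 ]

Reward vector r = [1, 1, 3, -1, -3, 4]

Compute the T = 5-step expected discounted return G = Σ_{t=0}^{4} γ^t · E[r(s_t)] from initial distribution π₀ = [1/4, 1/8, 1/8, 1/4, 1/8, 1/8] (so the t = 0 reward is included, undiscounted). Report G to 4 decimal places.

t=0: π = [0.2500, 0.1250, 0.1250, 0.2500, 0.1250, 0.1250], E[r] = 0.6250, γ^t·E[r] = 0.625000, running G = 0.625000
t=1: π = [0.1875, 0.1406, 0.1875, 0.1563, 0.2031, 0.1250], E[r] = 0.6250, γ^t·E[r] = 0.437500, running G = 1.062500
t=2: π = [0.1855, 0.1426, 0.2148, 0.1484, 0.1836, 0.1250], E[r] = 0.7734, γ^t·E[r] = 0.378984, running G = 1.441484
t=3: π = [0.1882, 0.1428, 0.2134, 0.1482, 0.1824, 0.1250], E[r] = 0.7759, γ^t·E[r] = 0.266126, running G = 1.707611
t=4: π = [0.1880, 0.1429, 0.2129, 0.1485, 0.1827, 0.1250], E[r] = 0.7730, γ^t·E[r] = 0.185600, running G = 1.893211

G = 1.8932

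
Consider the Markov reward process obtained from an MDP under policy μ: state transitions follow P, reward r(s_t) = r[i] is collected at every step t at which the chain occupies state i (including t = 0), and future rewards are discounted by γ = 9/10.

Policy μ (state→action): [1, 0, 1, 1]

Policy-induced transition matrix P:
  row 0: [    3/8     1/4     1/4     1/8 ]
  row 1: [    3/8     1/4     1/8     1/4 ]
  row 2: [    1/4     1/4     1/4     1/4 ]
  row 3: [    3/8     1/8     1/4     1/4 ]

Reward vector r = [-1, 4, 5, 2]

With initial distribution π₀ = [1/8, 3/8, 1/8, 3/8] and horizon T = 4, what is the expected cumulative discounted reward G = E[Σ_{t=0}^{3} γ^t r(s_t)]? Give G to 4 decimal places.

t=0: π = [0.1250, 0.3750, 0.1250, 0.3750], E[r] = 2.7500, γ^t·E[r] = 2.750000, running G = 2.750000
t=1: π = [0.3594, 0.2031, 0.2031, 0.2344], E[r] = 1.9375, γ^t·E[r] = 1.743750, running G = 4.493750
t=2: π = [0.3496, 0.2207, 0.2246, 0.2051], E[r] = 2.0664, γ^t·E[r] = 1.673789, running G = 6.167539
t=3: π = [0.3469, 0.2244, 0.2224, 0.2063], E[r] = 2.0752, γ^t·E[r] = 1.512817, running G = 7.680356

G = 7.6804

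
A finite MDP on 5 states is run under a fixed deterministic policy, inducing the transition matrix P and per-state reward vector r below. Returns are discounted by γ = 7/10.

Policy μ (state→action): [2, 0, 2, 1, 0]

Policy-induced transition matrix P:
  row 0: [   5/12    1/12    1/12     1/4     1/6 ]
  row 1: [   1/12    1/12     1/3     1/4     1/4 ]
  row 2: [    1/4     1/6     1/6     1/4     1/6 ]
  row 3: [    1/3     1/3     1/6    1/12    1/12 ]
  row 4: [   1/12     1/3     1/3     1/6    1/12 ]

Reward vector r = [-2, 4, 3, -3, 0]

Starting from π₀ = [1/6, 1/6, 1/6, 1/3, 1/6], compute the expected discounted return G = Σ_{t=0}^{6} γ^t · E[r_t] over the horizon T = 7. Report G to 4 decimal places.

t=0: π = [0.1667, 0.1667, 0.1667, 0.3333, 0.1667], E[r] = -0.1667, γ^t·E[r] = -0.166667, running G = -0.166667
t=1: π = [0.2500, 0.2222, 0.2083, 0.1806, 0.1389], E[r] = 0.4722, γ^t·E[r] = 0.330556, running G = 0.163889
t=2: π = [0.2465, 0.1806, 0.2060, 0.2083, 0.1586], E[r] = 0.2222, γ^t·E[r] = 0.108889, running G = 0.272778
t=3: π = [0.2519, 0.1922, 0.2026, 0.2021, 0.1511], E[r] = 0.2668, γ^t·E[r] = 0.091506, running G = 0.364284
t=4: π = [0.2516, 0.1885, 0.2029, 0.2037, 0.1533], E[r] = 0.2484, γ^t·E[r] = 0.059641, running G = 0.423925
t=5: π = [0.2519, 0.1895, 0.2027, 0.2033, 0.1526], E[r] = 0.2522, γ^t·E[r] = 0.042389, running G = 0.466315
t=6: π = [0.2519, 0.1892, 0.2027, 0.2034, 0.1528], E[r] = 0.2508, γ^t·E[r] = 0.029510, running G = 0.495825

G = 0.4958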